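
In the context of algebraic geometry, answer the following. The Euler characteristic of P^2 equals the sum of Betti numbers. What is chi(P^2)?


The complex projective space P^2 has one cell in each even real dimension 0, 2, ..., 4.
The cohomology groups are H^{2k}(P^2) = Z for k = 0,...,2, and 0 otherwise.
Euler characteristic = sum of Betti numbers = 1 per even-dimensional cohomology group.
chi(P^2) = 2 + 1 = 3

3


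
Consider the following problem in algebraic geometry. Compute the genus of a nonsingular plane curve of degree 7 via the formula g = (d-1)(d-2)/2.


Using the genus formula for smooth plane curves:
g = (d-1)(d-2)/2
g = (7-1)(7-2)/2
g = 6*5/2
g = 30/2 = 15

15


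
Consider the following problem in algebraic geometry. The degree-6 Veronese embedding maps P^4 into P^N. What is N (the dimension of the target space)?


The Veronese embedding v_d: P^n -> P^N maps each point to all
degree-d monomials in n+1 homogeneous coordinates.
N = C(n+d, d) - 1
N = C(4+6, 6) - 1
N = C(10, 6) - 1
C(10, 6) = 210
N = 210 - 1 = 209

209


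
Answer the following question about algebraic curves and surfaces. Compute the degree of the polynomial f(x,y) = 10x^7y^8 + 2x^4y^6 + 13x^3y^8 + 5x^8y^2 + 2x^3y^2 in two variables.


Examine each term for its total degree (sum of exponents).
  Term '10x^7y^8' has total degree 7+8 = 15.
  Term '2x^4y^6' has total degree 4+6 = 10.
  Term '13x^3y^8' has total degree 3+8 = 11.
  Term '5x^8y^2' has total degree 8+2 = 10.
  Term '2x^3y^2' has total degree 3+2 = 5.
The maximum total degree among all terms is 15.

15


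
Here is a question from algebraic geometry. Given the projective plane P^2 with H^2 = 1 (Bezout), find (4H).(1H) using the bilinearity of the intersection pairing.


Using bilinearity of the intersection pairing on the projective plane P^2:
(aH).(bH) = ab * (H.H)
We have H^2 = 1 (Bezout).
D.E = (4H).(1H) = 4*1*1
= 4*1
= 4

4


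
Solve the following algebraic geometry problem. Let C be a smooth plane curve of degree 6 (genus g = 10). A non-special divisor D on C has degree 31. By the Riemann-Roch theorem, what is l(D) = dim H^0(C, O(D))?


First, compute the genus of a smooth plane curve of degree 6:
g = (d-1)(d-2)/2 = (6-1)(6-2)/2 = 10
For a non-special divisor D (i.e., h^1(D) = 0), Riemann-Roch gives:
l(D) = deg(D) - g + 1
Since deg(D) = 31 >= 2g - 1 = 19, D is non-special.
l(D) = 31 - 10 + 1 = 22

22


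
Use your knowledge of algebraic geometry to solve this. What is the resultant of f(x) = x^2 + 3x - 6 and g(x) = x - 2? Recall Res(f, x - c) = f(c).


For Res(f, x - c), we evaluate f at x = c.
f(2) = 2^2 + 3*2 - 6
= 4 + 6 - 6
= 10 - 6 = 4
Res(f, g) = 4

4


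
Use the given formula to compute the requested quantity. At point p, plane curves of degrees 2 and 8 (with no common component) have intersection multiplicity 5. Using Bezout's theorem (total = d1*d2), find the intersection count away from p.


By Bezout's theorem, the total intersection number is d1 * d2.
Total = 2 * 8 = 16
Intersection multiplicity at p = 5
Remaining intersections = 16 - 5 = 11

11


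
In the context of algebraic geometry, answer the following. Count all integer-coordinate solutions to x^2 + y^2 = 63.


Systematically check integer values of x where x^2 <= 63.
For each valid x, check if 63 - x^2 is a perfect square.
Total integer solutions found: 0

0


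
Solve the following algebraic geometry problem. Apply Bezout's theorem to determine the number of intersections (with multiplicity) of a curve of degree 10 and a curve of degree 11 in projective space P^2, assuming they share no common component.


Bezout's theorem states the intersection count equals the product of degrees.
Intersection count = 10 * 11 = 110

110


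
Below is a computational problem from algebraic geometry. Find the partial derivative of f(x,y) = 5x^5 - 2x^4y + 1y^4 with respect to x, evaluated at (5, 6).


df/dx = 5*5*x^4 + 4*(-2)*x^3*y
At (5,6): 5*5*5^4 + 4*(-2)*5^3*6
= 15625 - 6000
= 9625

9625


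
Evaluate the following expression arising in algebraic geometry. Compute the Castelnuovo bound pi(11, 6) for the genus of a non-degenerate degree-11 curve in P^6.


Castelnuovo's bound: write d - 1 = m(r-1) + epsilon with 0 <= epsilon < r-1.
d - 1 = 11 - 1 = 10
r - 1 = 6 - 1 = 5
10 = 2*5 + 0, so m = 2, epsilon = 0
pi(d, r) = m(m-1)(r-1)/2 + m*epsilon
= 2*1*5/2 + 2*0
= 10/2 + 0
= 5 + 0 = 5

5


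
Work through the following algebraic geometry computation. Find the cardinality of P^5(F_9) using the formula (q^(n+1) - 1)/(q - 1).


P^5(F_9) has (q^(n+1) - 1)/(q - 1) points.
= 9^5 + 9^4 + 9^3 + 9^2 + 9^1 + 9^0
= 59049 + 6561 + 729 + 81 + 9 + 1
= 66430

66430


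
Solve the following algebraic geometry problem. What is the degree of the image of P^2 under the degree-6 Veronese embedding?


The Veronese variety v_6(P^2) has degree d^r.
d^r = 6^2 = 36

36


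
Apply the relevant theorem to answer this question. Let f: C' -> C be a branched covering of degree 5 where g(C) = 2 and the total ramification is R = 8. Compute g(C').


Riemann-Hurwitz formula: 2g' - 2 = d(2g - 2) + R
Given: d = 5, g = 2, R = 8
2g' - 2 = 5*(2*2 - 2) + 8
2g' - 2 = 5*2 + 8
2g' - 2 = 10 + 8 = 18
2g' = 20
g' = 10

10


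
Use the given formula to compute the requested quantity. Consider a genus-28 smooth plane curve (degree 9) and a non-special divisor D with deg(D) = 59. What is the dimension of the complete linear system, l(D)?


First, compute the genus of a smooth plane curve of degree 9:
g = (d-1)(d-2)/2 = (9-1)(9-2)/2 = 28
For a non-special divisor D (i.e., h^1(D) = 0), Riemann-Roch gives:
l(D) = deg(D) - g + 1
Since deg(D) = 59 >= 2g - 1 = 55, D is non-special.
l(D) = 59 - 28 + 1 = 32

32


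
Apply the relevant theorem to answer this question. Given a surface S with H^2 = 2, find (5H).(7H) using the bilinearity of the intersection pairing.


Using bilinearity of the intersection pairing on a surface S:
(aH).(bH) = ab * (H.H)
We have H^2 = 2.
D.E = (5H).(7H) = 5*7*2
= 35*2
= 70

70


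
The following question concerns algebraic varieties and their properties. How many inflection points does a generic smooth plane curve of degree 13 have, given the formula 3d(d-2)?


For a general smooth plane curve C of degree d, the inflection points are
the intersection of C with its Hessian curve, which has degree 3(d-2).
By Bezout, the total intersection number is d * 3(d-2) = 13 * 33 = 429.
For a general curve every flex is ordinary, so each contributes
multiplicity 1 to C·Hess(C), and the number of distinct inflection
points is 3d(d-2).
Inflection points = 3*13*(13-2) = 3*13*11 = 429

429


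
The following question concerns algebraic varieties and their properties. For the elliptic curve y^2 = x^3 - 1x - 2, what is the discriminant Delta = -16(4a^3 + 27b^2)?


Compute each component:
4a^3 = 4*(-1)^3 = 4*(-1) = -4
27b^2 = 27*(-2)^2 = 27*4 = 108
4a^3 + 27b^2 = -4 + 108 = 104
Delta = -16*104 = -1664

-1664


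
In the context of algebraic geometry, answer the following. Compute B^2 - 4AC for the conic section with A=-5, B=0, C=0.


The discriminant of a conic Ax^2 + Bxy + Cy^2 + ... = 0 is B^2 - 4AC.
B^2 = 0^2 = 0
4AC = 4*(-5)*0 = 0
Discriminant = 0 + 0 = 0

0


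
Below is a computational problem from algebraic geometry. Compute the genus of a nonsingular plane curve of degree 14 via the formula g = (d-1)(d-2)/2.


Using the genus formula for smooth plane curves:
g = (d-1)(d-2)/2
g = (14-1)(14-2)/2
g = 13*12/2
g = 156/2 = 78

78


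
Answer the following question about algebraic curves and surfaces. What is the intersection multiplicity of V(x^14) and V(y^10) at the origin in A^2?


The intersection multiplicity of V(x^a) and V(y^b) at the origin is:
I(O; V(x^14), V(y^10)) = dim_k(k[x,y]/(x^14, y^10))
A basis for k[x,y]/(x^14, y^10) is the set of monomials x^i * y^j
where 0 <= i < 14 and 0 <= j < 10.
The number of such monomials is 14 * 10 = 140

140


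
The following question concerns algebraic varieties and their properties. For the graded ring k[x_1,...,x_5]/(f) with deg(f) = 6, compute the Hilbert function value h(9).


For R = k[x_1,...,x_n]/(f) with f homogeneous of degree e:
The Hilbert series is (1 - t^e)/(1 - t)^n.
So h(d) = C(d+n-1, n-1) - C(d-e+n-1, n-1) for d >= e.
With n=5, e=6, d=9:
C(9+5-1, 5-1) = C(13, 4) = 715
C(9-6+5-1, 5-1) = C(7, 4) = 35
h(9) = 715 - 35 = 680

680


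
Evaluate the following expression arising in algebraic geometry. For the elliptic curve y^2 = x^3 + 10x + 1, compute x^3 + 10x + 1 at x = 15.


Compute x^3 + 10x + 1 at x = 15:
x^3 = 15^3 = 3375
10*x = 10*15 = 150
Sum: 3375 + 150 + 1 = 3526

3526


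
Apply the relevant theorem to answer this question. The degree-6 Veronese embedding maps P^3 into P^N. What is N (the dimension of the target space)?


The Veronese embedding v_d: P^n -> P^N maps each point to all
degree-d monomials in n+1 homogeneous coordinates.
N = C(n+d, d) - 1
N = C(3+6, 6) - 1
N = C(9, 6) - 1
C(9, 6) = 84
N = 84 - 1 = 83

83


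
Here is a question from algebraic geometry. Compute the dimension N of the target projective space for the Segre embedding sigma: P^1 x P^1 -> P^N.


The Segre embedding maps P^m x P^n into P^N via
all products of coordinates from each factor.
N = (m+1)(n+1) - 1
N = (1+1)(1+1) - 1
N = 2*2 - 1
N = 4 - 1 = 3

3


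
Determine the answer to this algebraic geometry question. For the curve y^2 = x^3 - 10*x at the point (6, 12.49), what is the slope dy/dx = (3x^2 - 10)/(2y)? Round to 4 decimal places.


Using implicit differentiation of y^2 = x^3 - 10*x:
2y * dy/dx = 3x^2 - 10
dy/dx = (3x^2 - 10)/(2y)
Numerator: 3*6^2 - 10 = 98
Denominator: 2*12.49 = 24.98
dy/dx = 98/24.98 = 3.9231

3.9231


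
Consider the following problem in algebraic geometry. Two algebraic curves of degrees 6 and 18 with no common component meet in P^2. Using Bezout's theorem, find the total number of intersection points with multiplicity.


Bezout's theorem states the intersection count equals the product of degrees.
Intersection count = 6 * 18 = 108

108


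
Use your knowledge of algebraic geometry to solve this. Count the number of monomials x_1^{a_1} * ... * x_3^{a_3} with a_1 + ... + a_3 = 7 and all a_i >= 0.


The number of degree-7 monomials in 3 variables is C(d+n-1, n-1).
= C(7+3-1, 3-1) = C(9, 2)
= 36

36


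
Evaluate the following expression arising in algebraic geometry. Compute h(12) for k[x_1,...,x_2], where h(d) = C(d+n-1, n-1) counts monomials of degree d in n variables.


The Hilbert function for the polynomial ring in 2 variables is:
h(d) = C(d+n-1, n-1)
h(12) = C(12+2-1, 2-1) = C(13, 1)
= 13! / (1! * 12!)
= 13

13


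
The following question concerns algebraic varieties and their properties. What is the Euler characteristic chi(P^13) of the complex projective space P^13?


The complex projective space P^13 has one cell in each even real dimension 0, 2, ..., 26.
The cohomology groups are H^{2k}(P^13) = Z for k = 0,...,13, and 0 otherwise.
Euler characteristic = sum of Betti numbers = 1 per even-dimensional cohomology group.
chi(P^13) = 13 + 1 = 14

14


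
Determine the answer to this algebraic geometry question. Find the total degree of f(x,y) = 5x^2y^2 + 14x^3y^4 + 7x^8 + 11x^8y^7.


Examine each term for its total degree (sum of exponents).
  Term '5x^2y^2' has total degree 2+2 = 4.
  Term '14x^3y^4' has total degree 3+4 = 7.
  Term '7x^8' has total degree 8+0 = 8.
  Term '11x^8y^7' has total degree 8+7 = 15.
The maximum total degree among all terms is 15.

15


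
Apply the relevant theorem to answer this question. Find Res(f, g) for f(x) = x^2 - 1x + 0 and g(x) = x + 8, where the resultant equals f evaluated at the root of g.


For Res(f, x - c), we evaluate f at x = c.
f(-8) = (-8)^2 - 1*(-8) + 0
= 64 + 8 + 0
= 72 + 0 = 72
Res(f, g) = 72

72


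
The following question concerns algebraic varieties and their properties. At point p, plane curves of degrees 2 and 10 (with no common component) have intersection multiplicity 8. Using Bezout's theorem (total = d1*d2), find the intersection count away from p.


By Bezout's theorem, the total intersection number is d1 * d2.
Total = 2 * 10 = 20
Intersection multiplicity at p = 8
Remaining intersections = 20 - 8 = 12

12


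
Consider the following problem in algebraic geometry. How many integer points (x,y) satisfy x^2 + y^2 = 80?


Systematically check integer values of x where x^2 <= 80.
For each valid x, check if 80 - x^2 is a perfect square.
x=4: 80 - 16 = 64, sqrt = 8 (valid)
x=8: 80 - 64 = 16, sqrt = 4 (valid)
Total integer solutions found: 8

8


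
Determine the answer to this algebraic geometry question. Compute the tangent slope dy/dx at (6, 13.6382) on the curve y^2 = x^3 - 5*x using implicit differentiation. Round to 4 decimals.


Using implicit differentiation of y^2 = x^3 - 5*x:
2y * dy/dx = 3x^2 - 5
dy/dx = (3x^2 - 5)/(2y)
Numerator: 3*6^2 - 5 = 103
Denominator: 2*13.6382 = 27.2764
dy/dx = 103/27.2764 = 3.7762

3.7762


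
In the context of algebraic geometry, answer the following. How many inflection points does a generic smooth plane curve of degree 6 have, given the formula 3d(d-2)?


For a general smooth plane curve C of degree d, the inflection points are
the intersection of C with its Hessian curve, which has degree 3(d-2).
By Bezout, the total intersection number is d * 3(d-2) = 6 * 12 = 72.
For a general curve every flex is ordinary, so each contributes
multiplicity 1 to C·Hess(C), and the number of distinct inflection
points is 3d(d-2).
Inflection points = 3*6*(6-2) = 3*6*4 = 72

72


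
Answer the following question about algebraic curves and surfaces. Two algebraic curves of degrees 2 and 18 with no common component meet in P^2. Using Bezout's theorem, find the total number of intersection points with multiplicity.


Bezout's theorem states the intersection count equals the product of degrees.
Intersection count = 2 * 18 = 36

36


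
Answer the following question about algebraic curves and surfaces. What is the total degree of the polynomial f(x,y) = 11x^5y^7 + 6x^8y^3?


Examine each term for its total degree (sum of exponents).
  Term '11x^5y^7' has total degree 5+7 = 12.
  Term '6x^8y^3' has total degree 8+3 = 11.
The maximum total degree among all terms is 12.

12


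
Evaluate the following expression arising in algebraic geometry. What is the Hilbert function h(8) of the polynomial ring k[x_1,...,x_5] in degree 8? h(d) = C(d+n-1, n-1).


The Hilbert function for the polynomial ring in 5 variables is:
h(d) = C(d+n-1, n-1)
h(8) = C(8+5-1, 5-1) = C(12, 4)
= 12! / (4! * 8!)
= 495

495


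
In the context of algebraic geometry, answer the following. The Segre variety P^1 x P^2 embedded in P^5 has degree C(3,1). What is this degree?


The degree of the Segre variety P^1 x P^2 is C(m+n, m).
= C(3, 1)
= 3

3


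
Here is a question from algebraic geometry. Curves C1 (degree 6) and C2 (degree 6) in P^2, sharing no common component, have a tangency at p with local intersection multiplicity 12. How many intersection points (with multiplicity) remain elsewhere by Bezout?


By Bezout's theorem, the total intersection number is d1 * d2.
Total = 6 * 6 = 36
Intersection multiplicity at p = 12
Remaining intersections = 36 - 12 = 24

24


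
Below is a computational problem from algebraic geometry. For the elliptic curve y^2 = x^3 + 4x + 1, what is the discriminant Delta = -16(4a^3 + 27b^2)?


Compute each component:
4a^3 = 4*4^3 = 4*64 = 256
27b^2 = 27*1^2 = 27*1 = 27
4a^3 + 27b^2 = 256 + 27 = 283
Delta = -16*283 = -4528

-4528


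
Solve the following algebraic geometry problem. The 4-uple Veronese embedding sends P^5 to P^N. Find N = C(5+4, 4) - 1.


The Veronese embedding v_d: P^n -> P^N maps each point to all
degree-d monomials in n+1 homogeneous coordinates.
N = C(n+d, d) - 1
N = C(5+4, 4) - 1
N = C(9, 4) - 1
C(9, 4) = 126
N = 126 - 1 = 125

125


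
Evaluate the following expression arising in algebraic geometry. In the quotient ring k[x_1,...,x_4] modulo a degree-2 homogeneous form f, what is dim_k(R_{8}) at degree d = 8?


For R = k[x_1,...,x_n]/(f) with f homogeneous of degree e:
The Hilbert series is (1 - t^e)/(1 - t)^n.
So h(d) = C(d+n-1, n-1) - C(d-e+n-1, n-1) for d >= e.
With n=4, e=2, d=8:
C(8+4-1, 4-1) = C(11, 3) = 165
C(8-2+4-1, 4-1) = C(9, 3) = 84
h(8) = 165 - 84 = 81

81


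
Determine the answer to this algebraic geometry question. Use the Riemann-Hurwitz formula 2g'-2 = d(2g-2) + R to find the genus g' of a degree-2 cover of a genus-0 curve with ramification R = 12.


Riemann-Hurwitz formula: 2g' - 2 = d(2g - 2) + R
Given: d = 2, g = 0, R = 12
2g' - 2 = 2*(2*0 - 2) + 12
2g' - 2 = 2*(-2) + 12
2g' - 2 = -4 + 12 = 8
2g' = 10
g' = 5

5


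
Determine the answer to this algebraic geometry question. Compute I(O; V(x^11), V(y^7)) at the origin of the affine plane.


The intersection multiplicity of V(x^a) and V(y^b) at the origin is:
I(O; V(x^11), V(y^7)) = dim_k(k[x,y]/(x^11, y^7))
A basis for k[x,y]/(x^11, y^7) is the set of monomials x^i * y^j
where 0 <= i < 11 and 0 <= j < 7.
The number of such monomials is 11 * 7 = 77

77


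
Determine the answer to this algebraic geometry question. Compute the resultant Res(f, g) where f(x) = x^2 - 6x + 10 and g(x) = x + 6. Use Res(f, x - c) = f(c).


For Res(f, x - c), we evaluate f at x = c.
f(-6) = (-6)^2 - 6*(-6) + 10
= 36 + 36 + 10
= 72 + 10 = 82
Res(f, g) = 82

82


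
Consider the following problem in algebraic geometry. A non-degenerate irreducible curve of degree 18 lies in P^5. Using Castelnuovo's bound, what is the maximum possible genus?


Castelnuovo's bound: write d - 1 = m(r-1) + epsilon with 0 <= epsilon < r-1.
d - 1 = 18 - 1 = 17
r - 1 = 5 - 1 = 4
17 = 4*4 + 1, so m = 4, epsilon = 1
pi(d, r) = m(m-1)(r-1)/2 + m*epsilon
= 4*3*4/2 + 4*1
= 48/2 + 4
= 24 + 4 = 28

28


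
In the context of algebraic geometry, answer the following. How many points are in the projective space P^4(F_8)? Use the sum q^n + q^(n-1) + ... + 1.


P^4(F_8) has (q^(n+1) - 1)/(q - 1) points.
= 8^4 + 8^3 + 8^2 + 8^1 + 8^0
= 4096 + 512 + 64 + 8 + 1
= 4681

4681


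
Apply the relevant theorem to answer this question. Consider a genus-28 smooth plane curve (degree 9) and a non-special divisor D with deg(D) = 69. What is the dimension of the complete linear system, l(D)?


First, compute the genus of a smooth plane curve of degree 9:
g = (d-1)(d-2)/2 = (9-1)(9-2)/2 = 28
For a non-special divisor D (i.e., h^1(D) = 0), Riemann-Roch gives:
l(D) = deg(D) - g + 1
Since deg(D) = 69 >= 2g - 1 = 55, D is non-special.
l(D) = 69 - 28 + 1 = 42

42


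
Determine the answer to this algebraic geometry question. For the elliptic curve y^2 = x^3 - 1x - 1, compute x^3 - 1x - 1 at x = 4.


Compute x^3 - 1x - 1 at x = 4:
x^3 = 4^3 = 64
(-1)*x = (-1)*4 = -4
Sum: 64 - 4 - 1 = 59

59


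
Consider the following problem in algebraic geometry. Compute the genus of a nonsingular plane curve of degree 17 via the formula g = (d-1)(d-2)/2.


Using the genus formula for smooth plane curves:
g = (d-1)(d-2)/2
g = (17-1)(17-2)/2
g = 16*15/2
g = 240/2 = 120

120


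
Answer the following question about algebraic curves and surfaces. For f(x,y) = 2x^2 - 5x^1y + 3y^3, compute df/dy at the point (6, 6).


df/dy = (-5)*x^1 + 3*3*y^2
At (6,6): (-5)*6^1 + 3*3*6^2
= -30 + 324
= 294

294


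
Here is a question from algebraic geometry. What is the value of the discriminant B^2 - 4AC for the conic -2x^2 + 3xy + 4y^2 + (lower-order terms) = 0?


The discriminant of a conic Ax^2 + Bxy + Cy^2 + ... = 0 is B^2 - 4AC.
B^2 = 3^2 = 9
4AC = 4*(-2)*4 = -32
Discriminant = 9 + 32 = 41

41


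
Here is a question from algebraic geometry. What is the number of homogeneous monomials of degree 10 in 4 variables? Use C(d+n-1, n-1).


The number of degree-10 monomials in 4 variables is C(d+n-1, n-1).
= C(10+4-1, 4-1) = C(13, 3)
= 286

286


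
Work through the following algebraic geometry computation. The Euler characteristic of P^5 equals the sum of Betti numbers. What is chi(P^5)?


The complex projective space P^5 has one cell in each even real dimension 0, 2, ..., 10.
The cohomology groups are H^{2k}(P^5) = Z for k = 0,...,5, and 0 otherwise.
Euler characteristic = sum of Betti numbers = 1 per even-dimensional cohomology group.
chi(P^5) = 5 + 1 = 6

6


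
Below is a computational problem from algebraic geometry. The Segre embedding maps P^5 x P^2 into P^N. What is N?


The Segre embedding maps P^m x P^n into P^N via
all products of coordinates from each factor.
N = (m+1)(n+1) - 1
N = (5+1)(2+1) - 1
N = 6*3 - 1
N = 18 - 1 = 17

17


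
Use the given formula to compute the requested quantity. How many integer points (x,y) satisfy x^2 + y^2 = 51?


Systematically check integer values of x where x^2 <= 51.
For each valid x, check if 51 - x^2 is a perfect square.
Total integer solutions found: 0

0


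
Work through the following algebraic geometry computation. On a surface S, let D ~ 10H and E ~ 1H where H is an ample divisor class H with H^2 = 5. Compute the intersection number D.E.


Using bilinearity of the intersection pairing on a surface S:
(aH).(bH) = ab * (H.H)
We have H^2 = 5.
D.E = (10H).(1H) = 10*1*5
= 10*5
= 50

50


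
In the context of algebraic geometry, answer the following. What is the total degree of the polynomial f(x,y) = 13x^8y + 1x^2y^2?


Examine each term for its total degree (sum of exponents).
  Term '13x^8y' has total degree 8+1 = 9.
  Term '1x^2y^2' has total degree 2+2 = 4.
The maximum total degree among all terms is 9.

9


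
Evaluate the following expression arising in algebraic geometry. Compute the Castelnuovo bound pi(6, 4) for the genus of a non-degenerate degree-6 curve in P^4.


Castelnuovo's bound: write d - 1 = m(r-1) + epsilon with 0 <= epsilon < r-1.
d - 1 = 6 - 1 = 5
r - 1 = 4 - 1 = 3
5 = 1*3 + 2, so m = 1, epsilon = 2
pi(d, r) = m(m-1)(r-1)/2 + m*epsilon
= 1*0*3/2 + 1*2
= 0/2 + 2
= 0 + 2 = 2

2


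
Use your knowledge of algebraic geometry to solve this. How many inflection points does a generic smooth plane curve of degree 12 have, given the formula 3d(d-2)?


For a general smooth plane curve C of degree d, the inflection points are
the intersection of C with its Hessian curve, which has degree 3(d-2).
By Bezout, the total intersection number is d * 3(d-2) = 12 * 30 = 360.
For a general curve every flex is ordinary, so each contributes
multiplicity 1 to C·Hess(C), and the number of distinct inflection
points is 3d(d-2).
Inflection points = 3*12*(12-2) = 3*12*10 = 360

360


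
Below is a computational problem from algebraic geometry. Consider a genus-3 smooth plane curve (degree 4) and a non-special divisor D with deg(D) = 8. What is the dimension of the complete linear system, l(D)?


First, compute the genus of a smooth plane curve of degree 4:
g = (d-1)(d-2)/2 = (4-1)(4-2)/2 = 3
For a non-special divisor D (i.e., h^1(D) = 0), Riemann-Roch gives:
l(D) = deg(D) - g + 1
Since deg(D) = 8 >= 2g - 1 = 5, D is non-special.
l(D) = 8 - 3 + 1 = 6

6


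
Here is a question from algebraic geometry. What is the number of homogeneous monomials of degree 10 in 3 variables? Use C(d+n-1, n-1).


The number of degree-10 monomials in 3 variables is C(d+n-1, n-1).
= C(10+3-1, 3-1) = C(12, 2)
= 66

66


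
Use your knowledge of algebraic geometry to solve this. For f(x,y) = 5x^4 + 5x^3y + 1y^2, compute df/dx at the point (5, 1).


df/dx = 4*5*x^3 + 3*5*x^2*y
At (5,1): 4*5*5^3 + 3*5*5^2*1
= 2500 + 375
= 2875

2875


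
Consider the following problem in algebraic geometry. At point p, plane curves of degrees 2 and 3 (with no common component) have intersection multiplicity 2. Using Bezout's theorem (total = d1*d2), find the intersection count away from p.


By Bezout's theorem, the total intersection number is d1 * d2.
Total = 2 * 3 = 6
Intersection multiplicity at p = 2
Remaining intersections = 6 - 2 = 4

4


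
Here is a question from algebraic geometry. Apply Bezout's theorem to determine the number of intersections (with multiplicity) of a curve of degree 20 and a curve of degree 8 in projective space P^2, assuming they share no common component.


Bezout's theorem states the intersection count equals the product of degrees.
Intersection count = 20 * 8 = 160

160


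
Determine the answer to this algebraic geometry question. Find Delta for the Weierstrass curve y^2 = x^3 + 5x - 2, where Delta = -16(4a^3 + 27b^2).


Compute each component:
4a^3 = 4*5^3 = 4*125 = 500
27b^2 = 27*(-2)^2 = 27*4 = 108
4a^3 + 27b^2 = 500 + 108 = 608
Delta = -16*608 = -9728

-9728


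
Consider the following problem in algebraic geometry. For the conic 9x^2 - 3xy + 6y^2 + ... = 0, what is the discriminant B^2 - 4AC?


The discriminant of a conic Ax^2 + Bxy + Cy^2 + ... = 0 is B^2 - 4AC.
B^2 = (-3)^2 = 9
4AC = 4*9*6 = 216
Discriminant = 9 - 216 = -207

-207


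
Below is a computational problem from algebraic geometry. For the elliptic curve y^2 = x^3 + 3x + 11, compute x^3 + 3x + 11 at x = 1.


Compute x^3 + 3x + 11 at x = 1:
x^3 = 1^3 = 1
3*x = 3*1 = 3
Sum: 1 + 3 + 11 = 15

15


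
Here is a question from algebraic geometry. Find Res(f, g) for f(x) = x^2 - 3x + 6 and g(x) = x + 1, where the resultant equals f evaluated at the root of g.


For Res(f, x - c), we evaluate f at x = c.
f(-1) = (-1)^2 - 3*(-1) + 6
= 1 + 3 + 6
= 4 + 6 = 10
Res(f, g) = 10

10


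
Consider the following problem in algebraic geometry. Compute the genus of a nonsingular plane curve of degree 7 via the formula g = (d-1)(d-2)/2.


Using the genus formula for smooth plane curves:
g = (d-1)(d-2)/2
g = (7-1)(7-2)/2
g = 6*5/2
g = 30/2 = 15

15


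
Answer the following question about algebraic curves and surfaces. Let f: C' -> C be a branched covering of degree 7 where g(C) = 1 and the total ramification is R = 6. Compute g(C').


Riemann-Hurwitz formula: 2g' - 2 = d(2g - 2) + R
Given: d = 7, g = 1, R = 6
2g' - 2 = 7*(2*1 - 2) + 6
2g' - 2 = 7*0 + 6
2g' - 2 = 0 + 6 = 6
2g' = 8
g' = 4

4


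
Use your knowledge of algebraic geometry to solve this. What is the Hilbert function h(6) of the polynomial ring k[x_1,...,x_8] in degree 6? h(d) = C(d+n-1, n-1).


The Hilbert function for the polynomial ring in 8 variables is:
h(d) = C(d+n-1, n-1)
h(6) = C(6+8-1, 8-1) = C(13, 7)
= 13! / (7! * 6!)
= 1716

1716


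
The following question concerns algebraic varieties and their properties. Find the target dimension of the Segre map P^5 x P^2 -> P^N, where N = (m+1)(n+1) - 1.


The Segre embedding maps P^m x P^n into P^N via
all products of coordinates from each factor.
N = (m+1)(n+1) - 1
N = (5+1)(2+1) - 1
N = 6*3 - 1
N = 18 - 1 = 17

17


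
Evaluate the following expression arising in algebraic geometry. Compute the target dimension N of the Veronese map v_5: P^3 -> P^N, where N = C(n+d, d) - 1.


The Veronese embedding v_d: P^n -> P^N maps each point to all
degree-d monomials in n+1 homogeneous coordinates.
N = C(n+d, d) - 1
N = C(3+5, 5) - 1
N = C(8, 5) - 1
C(8, 5) = 56
N = 56 - 1 = 55

55


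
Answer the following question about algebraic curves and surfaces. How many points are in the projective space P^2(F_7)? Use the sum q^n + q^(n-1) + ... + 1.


P^2(F_7) has (q^(n+1) - 1)/(q - 1) points.
= 7^2 + 7^1 + 7^0
= 49 + 7 + 1
= 57

57


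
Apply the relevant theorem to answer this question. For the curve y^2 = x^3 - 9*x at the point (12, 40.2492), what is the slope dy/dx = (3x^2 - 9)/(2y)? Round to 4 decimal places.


Using implicit differentiation of y^2 = x^3 - 9*x:
2y * dy/dx = 3x^2 - 9
dy/dx = (3x^2 - 9)/(2y)
Numerator: 3*12^2 - 9 = 423
Denominator: 2*40.2492 = 80.4984
dy/dx = 423/80.4984 = 5.2548

5.2548


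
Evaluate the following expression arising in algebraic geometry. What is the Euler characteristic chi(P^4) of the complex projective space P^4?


The complex projective space P^4 has one cell in each even real dimension 0, 2, ..., 8.
The cohomology groups are H^{2k}(P^4) = Z for k = 0,...,4, and 0 otherwise.
Euler characteristic = sum of Betti numbers = 1 per even-dimensional cohomology group.
chi(P^4) = 4 + 1 = 5

5


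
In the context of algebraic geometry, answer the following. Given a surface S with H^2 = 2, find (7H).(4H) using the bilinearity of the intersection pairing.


Using bilinearity of the intersection pairing on a surface S:
(aH).(bH) = ab * (H.H)
We have H^2 = 2.
D.E = (7H).(4H) = 7*4*2
= 28*2
= 56

56


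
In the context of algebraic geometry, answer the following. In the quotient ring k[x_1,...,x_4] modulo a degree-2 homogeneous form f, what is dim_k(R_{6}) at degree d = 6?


For R = k[x_1,...,x_n]/(f) with f homogeneous of degree e:
The Hilbert series is (1 - t^e)/(1 - t)^n.
So h(d) = C(d+n-1, n-1) - C(d-e+n-1, n-1) for d >= e.
With n=4, e=2, d=6:
C(6+4-1, 4-1) = C(9, 3) = 84
C(6-2+4-1, 4-1) = C(7, 3) = 35
h(6) = 84 - 35 = 49

49


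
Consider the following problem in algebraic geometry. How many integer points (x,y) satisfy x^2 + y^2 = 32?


Systematically check integer values of x where x^2 <= 32.
For each valid x, check if 32 - x^2 is a perfect square.
x=4: 32 - 16 = 16, sqrt = 4 (valid)
Total integer solutions found: 4

4


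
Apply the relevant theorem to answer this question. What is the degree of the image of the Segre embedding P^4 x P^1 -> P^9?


The degree of the Segre variety P^4 x P^1 is C(m+n, m).
= C(5, 4)
= 5

5


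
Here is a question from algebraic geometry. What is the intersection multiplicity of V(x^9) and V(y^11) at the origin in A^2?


The intersection multiplicity of V(x^a) and V(y^b) at the origin is:
I(O; V(x^9), V(y^11)) = dim_k(k[x,y]/(x^9, y^11))
A basis for k[x,y]/(x^9, y^11) is the set of monomials x^i * y^j
where 0 <= i < 9 and 0 <= j < 11.
The number of such monomials is 9 * 11 = 99

99


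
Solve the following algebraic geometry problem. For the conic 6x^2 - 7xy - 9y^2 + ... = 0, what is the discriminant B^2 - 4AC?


The discriminant of a conic Ax^2 + Bxy + Cy^2 + ... = 0 is B^2 - 4AC.
B^2 = (-7)^2 = 49
4AC = 4*6*(-9) = -216
Discriminant = 49 + 216 = 265

265


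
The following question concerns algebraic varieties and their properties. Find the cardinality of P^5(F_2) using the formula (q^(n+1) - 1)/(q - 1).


P^5(F_2) has (q^(n+1) - 1)/(q - 1) points.
= 2^5 + 2^4 + 2^3 + 2^2 + 2^1 + 2^0
= 32 + 16 + 8 + 4 + 2 + 1
= 63

63


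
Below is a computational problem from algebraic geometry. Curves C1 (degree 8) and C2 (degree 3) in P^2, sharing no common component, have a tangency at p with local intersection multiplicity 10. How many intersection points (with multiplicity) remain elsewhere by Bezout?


By Bezout's theorem, the total intersection number is d1 * d2.
Total = 8 * 3 = 24
Intersection multiplicity at p = 10
Remaining intersections = 24 - 10 = 14

14


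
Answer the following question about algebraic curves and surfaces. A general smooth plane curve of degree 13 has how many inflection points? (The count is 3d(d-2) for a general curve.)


For a general smooth plane curve C of degree d, the inflection points are
the intersection of C with its Hessian curve, which has degree 3(d-2).
By Bezout, the total intersection number is d * 3(d-2) = 13 * 33 = 429.
For a general curve every flex is ordinary, so each contributes
multiplicity 1 to C·Hess(C), and the number of distinct inflection
points is 3d(d-2).
Inflection points = 3*13*(13-2) = 3*13*11 = 429

429


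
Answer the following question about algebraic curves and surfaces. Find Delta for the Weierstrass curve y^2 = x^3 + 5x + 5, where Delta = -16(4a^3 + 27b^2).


Compute each component:
4a^3 = 4*5^3 = 4*125 = 500
27b^2 = 27*5^2 = 27*25 = 675
4a^3 + 27b^2 = 500 + 675 = 1175
Delta = -16*1175 = -18800

-18800


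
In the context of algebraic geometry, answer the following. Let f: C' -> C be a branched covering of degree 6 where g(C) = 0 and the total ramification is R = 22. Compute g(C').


Riemann-Hurwitz formula: 2g' - 2 = d(2g - 2) + R
Given: d = 6, g = 0, R = 22
2g' - 2 = 6*(2*0 - 2) + 22
2g' - 2 = 6*(-2) + 22
2g' - 2 = -12 + 22 = 10
2g' = 12
g' = 6

6


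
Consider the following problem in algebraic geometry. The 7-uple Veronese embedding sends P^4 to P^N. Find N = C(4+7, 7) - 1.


The Veronese embedding v_d: P^n -> P^N maps each point to all
degree-d monomials in n+1 homogeneous coordinates.
N = C(n+d, d) - 1
N = C(4+7, 7) - 1
N = C(11, 7) - 1
C(11, 7) = 330
N = 330 - 1 = 329

329


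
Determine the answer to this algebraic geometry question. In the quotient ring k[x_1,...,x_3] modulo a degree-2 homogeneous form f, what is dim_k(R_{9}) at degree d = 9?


For R = k[x_1,...,x_n]/(f) with f homogeneous of degree e:
The Hilbert series is (1 - t^e)/(1 - t)^n.
So h(d) = C(d+n-1, n-1) - C(d-e+n-1, n-1) for d >= e.
With n=3, e=2, d=9:
C(9+3-1, 3-1) = C(11, 2) = 55
C(9-2+3-1, 3-1) = C(9, 2) = 36
h(9) = 55 - 36 = 19

19


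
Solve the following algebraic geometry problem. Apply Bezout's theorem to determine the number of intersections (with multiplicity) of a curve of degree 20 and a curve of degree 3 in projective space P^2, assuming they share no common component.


Bezout's theorem states the intersection count equals the product of degrees.
Intersection count = 20 * 3 = 60

60


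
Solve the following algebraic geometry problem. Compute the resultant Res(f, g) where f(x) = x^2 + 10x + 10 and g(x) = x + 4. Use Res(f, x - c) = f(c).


For Res(f, x - c), we evaluate f at x = c.
f(-4) = (-4)^2 + 10*(-4) + 10
= 16 - 40 + 10
= -24 + 10 = -14
Res(f, g) = -14

-14


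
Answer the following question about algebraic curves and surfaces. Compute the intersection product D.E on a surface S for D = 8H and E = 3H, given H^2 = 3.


Using bilinearity of the intersection pairing on a surface S:
(aH).(bH) = ab * (H.H)
We have H^2 = 3.
D.E = (8H).(3H) = 8*3*3
= 24*3
= 72

72


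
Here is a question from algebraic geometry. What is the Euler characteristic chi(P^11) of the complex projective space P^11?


The complex projective space P^11 has one cell in each even real dimension 0, 2, ..., 22.
The cohomology groups are H^{2k}(P^11) = Z for k = 0,...,11, and 0 otherwise.
Euler characteristic = sum of Betti numbers = 1 per even-dimensional cohomology group.
chi(P^11) = 11 + 1 = 12

12


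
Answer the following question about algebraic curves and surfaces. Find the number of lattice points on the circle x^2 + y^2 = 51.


Systematically check integer values of x where x^2 <= 51.
For each valid x, check if 51 - x^2 is a perfect square.
Total integer solutions found: 0

0


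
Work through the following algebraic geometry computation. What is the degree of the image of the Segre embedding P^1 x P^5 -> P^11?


The degree of the Segre variety P^1 x P^5 is C(m+n, m).
= C(6, 1)
= 6

6


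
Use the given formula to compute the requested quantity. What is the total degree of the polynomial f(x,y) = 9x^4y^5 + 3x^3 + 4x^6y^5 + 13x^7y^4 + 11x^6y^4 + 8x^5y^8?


Examine each term for its total degree (sum of exponents).
  Term '9x^4y^5' has total degree 4+5 = 9.
  Term '3x^3' has total degree 3+0 = 3.
  Term '4x^6y^5' has total degree 6+5 = 11.
  Term '13x^7y^4' has total degree 7+4 = 11.
  Term '11x^6y^4' has total degree 6+4 = 10.
  Term '8x^5y^8' has total degree 5+8 = 13.
The maximum total degree among all terms is 13.

13


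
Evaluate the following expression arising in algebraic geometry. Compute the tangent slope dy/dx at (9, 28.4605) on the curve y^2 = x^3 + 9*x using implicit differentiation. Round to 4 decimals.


Using implicit differentiation of y^2 = x^3 + 9*x:
2y * dy/dx = 3x^2 + 9
dy/dx = (3x^2 + 9)/(2y)
Numerator: 3*9^2 + 9 = 252
Denominator: 2*28.4605 = 56.921
dy/dx = 252/56.921 = 4.4272

4.4272


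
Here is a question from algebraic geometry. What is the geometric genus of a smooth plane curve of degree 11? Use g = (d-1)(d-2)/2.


Using the genus formula for smooth plane curves:
g = (d-1)(d-2)/2
g = (11-1)(11-2)/2
g = 10*9/2
g = 90/2 = 45

45


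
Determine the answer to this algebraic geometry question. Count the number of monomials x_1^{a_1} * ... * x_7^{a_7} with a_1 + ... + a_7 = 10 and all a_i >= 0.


The number of degree-10 monomials in 7 variables is C(d+n-1, n-1).
= C(10+7-1, 7-1) = C(16, 6)
= 8008

8008


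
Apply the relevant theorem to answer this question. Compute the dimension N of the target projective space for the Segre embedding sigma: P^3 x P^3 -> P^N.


The Segre embedding maps P^m x P^n into P^N via
all products of coordinates from each factor.
N = (m+1)(n+1) - 1
N = (3+1)(3+1) - 1
N = 4*4 - 1
N = 16 - 1 = 15

15


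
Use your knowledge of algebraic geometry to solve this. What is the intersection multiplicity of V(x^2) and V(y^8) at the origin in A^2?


The intersection multiplicity of V(x^a) and V(y^b) at the origin is:
I(O; V(x^2), V(y^8)) = dim_k(k[x,y]/(x^2, y^8))
A basis for k[x,y]/(x^2, y^8) is the set of monomials x^i * y^j
where 0 <= i < 2 and 0 <= j < 8.
The number of such monomials is 2 * 8 = 16

16


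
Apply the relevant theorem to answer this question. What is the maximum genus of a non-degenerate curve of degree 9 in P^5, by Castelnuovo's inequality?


Castelnuovo's bound: write d - 1 = m(r-1) + epsilon with 0 <= epsilon < r-1.
d - 1 = 9 - 1 = 8
r - 1 = 5 - 1 = 4
8 = 2*4 + 0, so m = 2, epsilon = 0
pi(d, r) = m(m-1)(r-1)/2 + m*epsilon
= 2*1*4/2 + 2*0
= 8/2 + 0
= 4 + 0 = 4

4


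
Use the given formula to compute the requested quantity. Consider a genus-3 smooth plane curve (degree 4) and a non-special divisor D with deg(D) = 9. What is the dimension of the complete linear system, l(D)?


First, compute the genus of a smooth plane curve of degree 4:
g = (d-1)(d-2)/2 = (4-1)(4-2)/2 = 3
For a non-special divisor D (i.e., h^1(D) = 0), Riemann-Roch gives:
l(D) = deg(D) - g + 1
Since deg(D) = 9 >= 2g - 1 = 5, D is non-special.
l(D) = 9 - 3 + 1 = 7

7


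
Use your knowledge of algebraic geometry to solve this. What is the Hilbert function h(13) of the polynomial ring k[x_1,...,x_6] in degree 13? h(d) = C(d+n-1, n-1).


The Hilbert function for the polynomial ring in 6 variables is:
h(d) = C(d+n-1, n-1)
h(13) = C(13+6-1, 6-1) = C(18, 5)
= 18! / (5! * 13!)
= 8568

8568


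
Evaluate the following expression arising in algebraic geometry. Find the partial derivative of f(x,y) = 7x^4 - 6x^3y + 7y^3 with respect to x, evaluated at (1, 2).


df/dx = 4*7*x^3 + 3*(-6)*x^2*y
At (1,2): 4*7*1^3 + 3*(-6)*1^2*2
= 28 - 36
= -8

-8


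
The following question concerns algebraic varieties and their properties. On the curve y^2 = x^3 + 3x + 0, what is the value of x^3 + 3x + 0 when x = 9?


Compute x^3 + 3x + 0 at x = 9:
x^3 = 9^3 = 729
3*x = 3*9 = 27
Sum: 729 + 27 + 0 = 756

756


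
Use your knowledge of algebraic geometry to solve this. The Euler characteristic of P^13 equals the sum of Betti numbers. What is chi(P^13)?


The complex projective space P^13 has one cell in each even real dimension 0, 2, ..., 26.
The cohomology groups are H^{2k}(P^13) = Z for k = 0,...,13, and 0 otherwise.
Euler characteristic = sum of Betti numbers = 1 per even-dimensional cohomology group.
chi(P^13) = 13 + 1 = 14

14


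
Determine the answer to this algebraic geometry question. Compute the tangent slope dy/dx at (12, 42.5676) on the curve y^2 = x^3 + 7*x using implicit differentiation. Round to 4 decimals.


Using implicit differentiation of y^2 = x^3 + 7*x:
2y * dy/dx = 3x^2 + 7
dy/dx = (3x^2 + 7)/(2y)
Numerator: 3*12^2 + 7 = 439
Denominator: 2*42.5676 = 85.1352
dy/dx = 439/85.1352 = 5.1565

5.1565


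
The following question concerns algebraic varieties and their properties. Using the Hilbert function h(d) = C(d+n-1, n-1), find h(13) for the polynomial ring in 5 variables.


The Hilbert function for the polynomial ring in 5 variables is:
h(d) = C(d+n-1, n-1)
h(13) = C(13+5-1, 5-1) = C(17, 4)
= 17! / (4! * 13!)
= 2380

2380


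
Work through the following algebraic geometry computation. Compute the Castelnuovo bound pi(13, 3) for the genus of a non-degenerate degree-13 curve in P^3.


Castelnuovo's bound: write d - 1 = m(r-1) + epsilon with 0 <= epsilon < r-1.
d - 1 = 13 - 1 = 12
r - 1 = 3 - 1 = 2
12 = 6*2 + 0, so m = 6, epsilon = 0
pi(d, r) = m(m-1)(r-1)/2 + m*epsilon
= 6*5*2/2 + 6*0
= 60/2 + 0
= 30 + 0 = 30

30
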